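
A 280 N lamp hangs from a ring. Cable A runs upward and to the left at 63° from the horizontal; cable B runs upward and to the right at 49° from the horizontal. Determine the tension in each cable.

ΣF_x = 0: −T_A·cos63° + T_B·cos49° = 0 → T_B = 0.691996·T_A.
ΣF_y = 0: T_A·sin63° + T_B·sin49° = 280.
Substitute: T_A·(0.891007 + 0.691996·0.75471) = 280 → T_A = 198.123 ≈ 198.1 N.
Then T_B = 0.691996 × 198.123 = 137.1 N.

T_A = 198.1 N, T_B = 137.1 N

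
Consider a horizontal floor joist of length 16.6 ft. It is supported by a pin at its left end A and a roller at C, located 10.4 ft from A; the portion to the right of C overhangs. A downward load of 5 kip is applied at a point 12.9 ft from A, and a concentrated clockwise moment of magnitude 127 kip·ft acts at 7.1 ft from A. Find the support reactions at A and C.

Moments about A: C_y·10.4 − 5·12.9 − 127 = 0 → C_y = 191.5/10.4 = 18.4135 ≈ 18.41 kip.
ΣF_y = 0: A_y + 18.4135 − 5 = 0 → A_y = -13.41 kip.
ΣF_x = 0: no horizontal applied forces, so A_x = 0.

A_x = 0, A_y = -13.41 kip, C_y = 18.41 kip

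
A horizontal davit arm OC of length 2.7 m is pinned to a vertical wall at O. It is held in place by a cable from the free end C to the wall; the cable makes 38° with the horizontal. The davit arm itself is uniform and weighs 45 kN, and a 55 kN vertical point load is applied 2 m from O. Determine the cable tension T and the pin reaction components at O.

ΣM about O: T·sin38°·2.7 − 45·1.35 − 55·2 = 0 → T = 170.75/(2.7·0.615661) = 102.72 ≈ 102.7 kN.
ΣF_x = 0: O_x − T·cos38° = 0 → O_x = 102.72 × 0.788011 = 80.94 kN.
ΣF_y = 0: O_y + T·sin38° − 45 − 55 = 0 → O_y = 100 − 102.72 × 0.615661 = 36.76 kN.

T = 102.7 kN, O_x = 80.94 kN, O_y = 36.76 kN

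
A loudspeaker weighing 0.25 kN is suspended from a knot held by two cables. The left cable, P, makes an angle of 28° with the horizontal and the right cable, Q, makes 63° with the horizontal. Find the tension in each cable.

T_P = 0.1135 kN, T_Q = 0.2208 kN

ΣF_x = 0: −T_P·cos28° + T_Q·cos63° = 0 → T_Q = 1.94486·T_P.
ΣF_y = 0: T_P·sin28° + T_Q·sin63° = 0.25.
Substitute: T_P·(0.469472 + 1.94486·0.891007) = 0.25 → T_P = 0.113515 ≈ 0.1135 kN.
Then T_Q = 1.94486 × 0.113515 = 0.2208 kN.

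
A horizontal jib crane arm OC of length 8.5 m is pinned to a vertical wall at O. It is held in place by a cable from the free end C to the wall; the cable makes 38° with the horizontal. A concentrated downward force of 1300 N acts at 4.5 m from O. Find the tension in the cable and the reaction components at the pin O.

ΣM about O: T·sin38°·8.5 − 1300·4.5 = 0 → T = 5850/(8.5·0.615661) = 1117.88 ≈ 1118 N.
ΣF_x = 0: O_x − T·cos38° = 0 → O_x = 1117.88 × 0.788011 = 880.9 N.
ΣF_y = 0: O_y + T·sin38° − 1300 = 0 → O_y = 1300 − 1117.88 × 0.615661 = 611.8 N.

T = 1118 N, O_x = 880.9 N, O_y = 611.8 N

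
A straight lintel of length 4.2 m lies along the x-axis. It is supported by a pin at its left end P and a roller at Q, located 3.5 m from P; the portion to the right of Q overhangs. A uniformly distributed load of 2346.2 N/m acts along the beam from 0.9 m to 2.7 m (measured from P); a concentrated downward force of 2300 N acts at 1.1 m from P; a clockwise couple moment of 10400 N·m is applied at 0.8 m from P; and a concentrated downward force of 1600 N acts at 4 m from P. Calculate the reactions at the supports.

Resultant of the distributed load: 2346.2 × 1.8 = 4223.16 N at 1.8 m from P.
Moments about P: Q_y·3.5 − (2346.2·1.8)·1.8 − 2300·1.1 − 10400 − 1600·4 = 0 → Q_y = 26931.688/3.5 = 7694.77 ≈ 7695 N.
ΣF_y = 0: P_y + 7694.77 − 2346.2·1.8 − 2300 − 1600 = 0 → P_y = 428.4 N.
ΣF_x = 0: no horizontal applied forces, so P_x = 0.

P_x = 0, P_y = 428.4 N, Q_y = 7695 N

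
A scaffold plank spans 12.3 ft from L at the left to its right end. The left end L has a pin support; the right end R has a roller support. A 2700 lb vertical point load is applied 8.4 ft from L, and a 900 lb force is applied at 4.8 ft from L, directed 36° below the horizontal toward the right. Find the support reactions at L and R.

L_x = -728.1 lb, L_y = 1179 lb, R_y = 2050 lb

ΣM about L: R_y·12.3 − 2700·8.4 − 900·sin36°·4.8 = 0 → R_y = 25219.2/12.3 = 2050.34 ≈ 2050 lb.
ΣF_y = 0: L_y + 2050.34 − 2700 − 900·sin36° = 0 → L_y = 1179 lb.
ΣF_x = 0: L_x + 900·cos36° = 0 → L_x = -728.1 lb.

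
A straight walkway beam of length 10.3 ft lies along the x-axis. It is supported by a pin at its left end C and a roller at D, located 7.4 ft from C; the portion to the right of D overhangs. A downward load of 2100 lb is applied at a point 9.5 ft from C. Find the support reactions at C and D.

C_x = 0, C_y = -595.9 lb, D_y = 2696 lb

Taking moments about C: D_y·7.4 − 2100·9.5 = 0 → D_y = 19950/7.4 = 2695.95 ≈ 2696 lb.
ΣF_y = 0: C_y + 2695.95 − 2100 = 0 → C_y = -595.9 lb.
ΣF_x = 0: no horizontal applied forces, so C_x = 0.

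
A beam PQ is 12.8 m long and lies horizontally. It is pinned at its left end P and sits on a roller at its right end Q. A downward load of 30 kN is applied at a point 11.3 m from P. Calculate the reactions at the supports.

P_x = 0, P_y = 3.516 kN, Q_y = 26.48 kN

Taking moments about P: Q_y·12.8 − 30·11.3 = 0 → Q_y = 339/12.8 = 26.4844 ≈ 26.48 kN.
ΣF_y = 0: P_y + 26.4844 − 30 = 0 → P_y = 3.516 kN.
ΣF_x = 0: no horizontal applied forces, so P_x = 0.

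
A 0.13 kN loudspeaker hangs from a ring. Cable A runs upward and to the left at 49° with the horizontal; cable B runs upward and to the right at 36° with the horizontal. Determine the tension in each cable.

ΣF_x = 0: −T_A·cos49° + T_B·cos36° = 0 → T_B = 0.810934·T_A.
ΣF_y = 0: T_A·sin49° + T_B·sin36° = 0.13.
Substitute: T_A·(0.75471 + 0.810934·0.587785) = 0.13 → T_A = 0.105574 ≈ 0.1056 kN.
Then T_B = 0.810934 × 0.105574 = 0.08561 kN.

T_A = 0.1056 kN, T_B = 0.08561 kN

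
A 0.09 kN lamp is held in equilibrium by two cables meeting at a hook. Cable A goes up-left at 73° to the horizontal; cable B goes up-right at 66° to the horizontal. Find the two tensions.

ΣF_x = 0: −T_A·cos73° + T_B·cos66° = 0 → T_B = 0.718823·T_A.
ΣF_y = 0: T_A·sin73° + T_B·sin66° = 0.09.
Substitute: T_A·(0.956305 + 0.718823·0.913545) = 0.09 → T_A = 0.0557973 ≈ 0.05580 kN.
Then T_B = 0.718823 × 0.0557973 = 0.04011 kN.

T_A = 0.05580 kN, T_B = 0.04011 kN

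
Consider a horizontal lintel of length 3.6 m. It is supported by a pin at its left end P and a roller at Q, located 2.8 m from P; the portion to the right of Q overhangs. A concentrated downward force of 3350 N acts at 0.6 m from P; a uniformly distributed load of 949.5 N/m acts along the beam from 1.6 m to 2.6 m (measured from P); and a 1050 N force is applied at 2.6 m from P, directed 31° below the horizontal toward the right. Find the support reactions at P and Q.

P_x = -900.0 N, P_y = 2908 N, Q_y = 1932 N

Resultant of the distributed load: 949.5 × 1 = 949.5 N at 2.1 m from P.
ΣM about P: Q_y·2.8 − 3350·0.6 − (949.5·1)·2.1 − 1050·sin31°·2.6 = 0 → Q_y = 5410/2.8 = 1932.14 ≈ 1932 N.
ΣF_y = 0: P_y + 1932.14 − 3350 − 949.5·1 − 1050·sin31° = 0 → P_y = 2908 N.
ΣF_x = 0: P_x + 1050·cos31° = 0 → P_x = -900.0 N.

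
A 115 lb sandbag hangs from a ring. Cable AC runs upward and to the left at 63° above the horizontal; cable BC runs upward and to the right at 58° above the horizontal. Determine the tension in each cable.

ΣF_x = 0: −T_AC·cos63° + T_BC·cos58° = 0 → T_BC = 0.856716·T_AC.
ΣF_y = 0: T_AC·sin63° + T_BC·sin58° = 115.
Substitute: T_AC·(0.891007 + 0.856716·0.848048) = 115 → T_AC = 71.0955 ≈ 71.10 lb.
Then T_BC = 0.856716 × 71.0955 = 60.91 lb.

T_AC = 71.10 lb, T_BC = 60.91 lb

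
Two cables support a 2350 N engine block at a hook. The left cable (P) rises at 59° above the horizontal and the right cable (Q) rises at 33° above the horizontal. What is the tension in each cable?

T_P = 1972 N, T_Q = 1211 N

ΣF_x = 0: −T_P·cos59° + T_Q·cos33° = 0 → T_Q = 0.614112·T_P.
ΣF_y = 0: T_P·sin59° + T_Q·sin33° = 2350.
Substitute: T_P·(0.857167 + 0.614112·0.544639) = 2350 → T_P = 1972.08 ≈ 1972 N.
Then T_Q = 0.614112 × 1972.08 = 1211 N.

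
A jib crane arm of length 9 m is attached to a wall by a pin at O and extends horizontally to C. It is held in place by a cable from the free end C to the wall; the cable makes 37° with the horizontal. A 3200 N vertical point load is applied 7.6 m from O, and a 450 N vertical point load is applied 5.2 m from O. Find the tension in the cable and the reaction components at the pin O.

ΣM about O: T·sin37°·9 − 3200·7.6 − 450·5.2 = 0 → T = 26660/(9·0.601815) = 4922.15 ≈ 4922 N.
ΣF_x = 0: O_x − T·cos37° = 0 → O_x = 4922.15 × 0.798636 = 3931 N.
ΣF_y = 0: O_y + T·sin37° − 3200 − 450 = 0 → O_y = 3650 − 4922.15 × 0.601815 = 687.8 N.

T = 4922 N, O_x = 3931 N, O_y = 687.8 N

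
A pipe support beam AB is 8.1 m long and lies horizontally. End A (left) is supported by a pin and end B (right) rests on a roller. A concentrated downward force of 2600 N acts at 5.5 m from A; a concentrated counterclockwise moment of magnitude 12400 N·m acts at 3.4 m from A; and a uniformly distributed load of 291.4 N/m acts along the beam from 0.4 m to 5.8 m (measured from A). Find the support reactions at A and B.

A_x = 0, A_y = 3337 N, B_y = 836.8 N

Resultant of the distributed load: 291.4 × 5.4 = 1573.56 N at 3.1 m from A.
Moments about A: B_y·8.1 − 2600·5.5 + 12400 − (291.4·5.4)·3.1 = 0 → B_y = 6778.036/8.1 = 836.795 ≈ 836.8 N.
ΣF_y = 0: A_y + 836.795 − 2600 − 291.4·5.4 = 0 → A_y = 3337 N.
ΣF_x = 0: no horizontal applied forces, so A_x = 0.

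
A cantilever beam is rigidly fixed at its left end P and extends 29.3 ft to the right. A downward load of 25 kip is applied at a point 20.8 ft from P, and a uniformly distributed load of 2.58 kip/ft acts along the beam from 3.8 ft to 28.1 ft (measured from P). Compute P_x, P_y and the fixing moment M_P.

P_x = 0, P_y = 87.69 kip, M_P = 1520 kip·ft

Resultant of the distributed load: 2.58 × 24.3 = 62.694 kip at 15.95 ft from P.
ΣF_x = 0: P_x = 0.
ΣF_y = 0: P_y − 25 − 2.58·24.3 = 0 → P_y = 87.69 kip.
ΣM about P: M_P − 25·20.8 − (2.58·24.3)·15.95 = 0 → M_P = 1520 kip·ft.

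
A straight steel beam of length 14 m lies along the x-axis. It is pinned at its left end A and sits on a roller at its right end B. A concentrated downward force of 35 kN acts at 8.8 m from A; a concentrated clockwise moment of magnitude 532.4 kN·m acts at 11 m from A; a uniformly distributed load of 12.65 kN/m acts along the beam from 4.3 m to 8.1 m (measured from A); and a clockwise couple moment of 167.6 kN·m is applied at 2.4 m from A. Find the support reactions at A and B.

A_x = 0, A_y = -10.22 kN, B_y = 93.29 kN

Resultant of the distributed load: 12.65 × 3.8 = 48.07 kN at 6.2 m from A.
ΣM about A: B_y·14 − 35·8.8 − 532.4 − (12.65·3.8)·6.2 − 167.6 = 0 → B_y = 1306.034/14 = 93.2881 ≈ 93.29 kN.
ΣF_y = 0: A_y + 93.2881 − 35 − 12.65·3.8 = 0 → A_y = -10.22 kN.
ΣF_x = 0: no horizontal applied forces, so A_x = 0.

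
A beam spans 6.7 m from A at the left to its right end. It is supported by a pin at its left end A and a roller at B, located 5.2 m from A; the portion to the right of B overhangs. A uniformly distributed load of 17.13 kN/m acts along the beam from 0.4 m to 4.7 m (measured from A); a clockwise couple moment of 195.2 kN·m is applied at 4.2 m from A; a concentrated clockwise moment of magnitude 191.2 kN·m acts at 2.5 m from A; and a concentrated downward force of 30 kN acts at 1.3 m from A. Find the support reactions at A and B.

Resultant of the distributed load: 17.13 × 4.3 = 73.659 kN at 2.55 m from A.
Moments about A: B_y·5.2 − (17.13·4.3)·2.55 − 195.2 − 191.2 − 30·1.3 = 0 → B_y = 613.23045/5.2 = 117.929 ≈ 117.9 kN.
ΣF_y = 0: A_y + 117.929 − 17.13·4.3 − 30 = 0 → A_y = -14.27 kN.
ΣF_x = 0: no horizontal applied forces, so A_x = 0.

A_x = 0, A_y = -14.27 kN, B_y = 117.9 kN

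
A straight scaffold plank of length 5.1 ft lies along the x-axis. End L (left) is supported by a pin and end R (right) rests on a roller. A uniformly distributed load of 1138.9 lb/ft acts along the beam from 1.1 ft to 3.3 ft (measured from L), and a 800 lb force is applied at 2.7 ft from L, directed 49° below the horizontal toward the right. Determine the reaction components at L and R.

Resultant of the distributed load: 1138.9 × 2.2 = 2505.58 lb at 2.2 ft from L.
Taking moments about L: R_y·5.1 − (1138.9·2.2)·2.2 − 800·sin49°·2.7 = 0 → R_y = 7142.45/5.1 = 1400.48 ≈ 1400 lb.
ΣF_y = 0: L_y + 1400.48 − 1138.9·2.2 − 800·sin49° = 0 → L_y = 1709 lb.
ΣF_x = 0: L_x + 800·cos49° = 0 → L_x = -524.8 lb.

L_x = -524.8 lb, L_y = 1709 lb, R_y = 1400 lb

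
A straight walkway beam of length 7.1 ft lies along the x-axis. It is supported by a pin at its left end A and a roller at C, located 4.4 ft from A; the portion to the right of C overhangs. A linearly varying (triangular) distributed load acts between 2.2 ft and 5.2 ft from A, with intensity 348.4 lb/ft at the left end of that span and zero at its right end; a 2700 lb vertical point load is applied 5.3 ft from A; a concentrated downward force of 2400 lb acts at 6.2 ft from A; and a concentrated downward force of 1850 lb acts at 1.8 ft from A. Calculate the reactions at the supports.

A_x = 0, A_y = -298.4 lb, C_y = 7771 lb

Resultant of the triangular load: ½ × 348.4 × 3 = 522.6 lb, acting at 3.2 ft from A (one-third of the span from the peak).
Taking moments about A: C_y·4.4 − (½·348.4·3)·3.2 − 2700·5.3 − 2400·6.2 − 1850·1.8 = 0 → C_y = 34192.32/4.4 = 7770.98 ≈ 7771 lb.
ΣF_y = 0: A_y + 7770.98 − ½·348.4·3 − 2700 − 2400 − 1850 = 0 → A_y = -298.4 lb.
ΣF_x = 0: no horizontal applied forces, so A_x = 0.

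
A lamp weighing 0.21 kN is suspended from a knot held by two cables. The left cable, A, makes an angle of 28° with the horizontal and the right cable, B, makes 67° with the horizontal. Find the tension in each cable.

T_A = 0.08237 kN, T_B = 0.1861 kN

ΣF_x = 0: −T_A·cos28° + T_B·cos67° = 0 → T_B = 2.25973·T_A.
ΣF_y = 0: T_A·sin28° + T_B·sin67° = 0.21.
Substitute: T_A·(0.469472 + 2.25973·0.920505) = 0.21 → T_A = 0.082367 ≈ 0.08237 kN.
Then T_B = 2.25973 × 0.082367 = 0.1861 kN.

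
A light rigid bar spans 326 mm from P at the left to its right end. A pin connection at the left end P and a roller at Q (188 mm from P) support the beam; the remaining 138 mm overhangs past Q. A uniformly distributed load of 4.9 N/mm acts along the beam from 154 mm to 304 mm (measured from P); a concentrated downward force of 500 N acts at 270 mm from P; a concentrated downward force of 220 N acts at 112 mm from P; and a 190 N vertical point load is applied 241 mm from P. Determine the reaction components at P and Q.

Resultant of the distributed load: 4.9 × 150 = 735 N at 229 mm from P.
Moments about P: Q_y·188 − (4.9·150)·229 − 500·270 − 220·112 − 190·241 = 0 → Q_y = 373745/188 = 1988.01 ≈ 1988 N.
ΣF_y = 0: P_y + 1988.01 − 4.9·150 − 500 − 220 − 190 = 0 → P_y = -343.0 N.
ΣF_x = 0: no horizontal applied forces, so P_x = 0.

P_x = 0, P_y = -343.0 N, Q_y = 1988 N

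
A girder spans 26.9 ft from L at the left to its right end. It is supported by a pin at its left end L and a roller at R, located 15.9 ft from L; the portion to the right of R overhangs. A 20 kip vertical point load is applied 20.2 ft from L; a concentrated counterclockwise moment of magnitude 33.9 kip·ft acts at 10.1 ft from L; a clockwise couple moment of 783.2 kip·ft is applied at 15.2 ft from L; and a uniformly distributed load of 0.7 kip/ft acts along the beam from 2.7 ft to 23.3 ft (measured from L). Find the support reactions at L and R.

L_x = 0, L_y = -49.90 kip, R_y = 84.32 kip

Resultant of the distributed load: 0.7 × 20.6 = 14.42 kip at 13 ft from L.
ΣM about L: R_y·15.9 − 20·20.2 + 33.9 − 783.2 − (0.7·20.6)·13 = 0 → R_y = 1340.76/15.9 = 84.3245 ≈ 84.32 kip.
ΣF_y = 0: L_y + 84.3245 − 20 − 0.7·20.6 = 0 → L_y = -49.90 kip.
ΣF_x = 0: no horizontal applied forces, so L_x = 0.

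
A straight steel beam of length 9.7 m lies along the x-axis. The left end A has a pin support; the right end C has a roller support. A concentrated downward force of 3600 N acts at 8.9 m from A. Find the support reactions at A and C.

Moments about A: C_y·9.7 − 3600·8.9 = 0 → C_y = 32040/9.7 = 3303.09 ≈ 3303 N.
ΣF_y = 0: A_y + 3303.09 − 3600 = 0 → A_y = 296.9 N.
ΣF_x = 0: no horizontal applied forces, so A_x = 0.

A_x = 0, A_y = 296.9 N, C_y = 3303 N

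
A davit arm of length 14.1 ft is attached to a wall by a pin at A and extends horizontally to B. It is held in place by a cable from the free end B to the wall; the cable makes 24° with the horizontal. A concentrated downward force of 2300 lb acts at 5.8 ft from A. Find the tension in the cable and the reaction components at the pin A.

ΣM about A: T·sin24°·14.1 − 2300·5.8 = 0 → T = 13340/(14.1·0.406737) = 2326.07 ≈ 2326 lb.
ΣF_x = 0: A_x − T·cos24° = 0 → A_x = 2326.07 × 0.913545 = 2125 lb.
ΣF_y = 0: A_y + T·sin24° − 2300 = 0 → A_y = 2300 − 2326.07 × 0.406737 = 1354 lb.

T = 2326 lb, A_x = 2125 lb, A_y = 1354 lb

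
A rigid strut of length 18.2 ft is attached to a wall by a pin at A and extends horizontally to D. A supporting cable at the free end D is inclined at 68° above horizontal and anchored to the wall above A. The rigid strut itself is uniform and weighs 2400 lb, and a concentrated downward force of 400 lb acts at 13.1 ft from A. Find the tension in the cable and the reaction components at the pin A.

ΣM about A: T·sin68°·18.2 − 2400·9.1 − 400·13.1 = 0 → T = 27080/(18.2·0.927184) = 1604.76 ≈ 1605 lb.
ΣF_x = 0: A_x − T·cos68° = 0 → A_x = 1604.76 × 0.374607 = 601.2 lb.
ΣF_y = 0: A_y + T·sin68° − 2400 − 400 = 0 → A_y = 2800 − 1604.76 × 0.927184 = 1312 lb.

T = 1605 lb, A_x = 601.2 lb, A_y = 1312 lb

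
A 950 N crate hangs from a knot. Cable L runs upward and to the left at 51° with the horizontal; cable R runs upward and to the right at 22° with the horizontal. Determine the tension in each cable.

T_L = 921.1 N, T_R = 625.2 N

ΣF_x = 0: −T_L·cos51° + T_R·cos22° = 0 → T_R = 0.678744·T_L.
ΣF_y = 0: T_L·sin51° + T_R·sin22° = 950.
Substitute: T_L·(0.777146 + 0.678744·0.374607) = 950 → T_L = 921.071 ≈ 921.1 N.
Then T_R = 0.678744 × 921.071 = 625.2 N.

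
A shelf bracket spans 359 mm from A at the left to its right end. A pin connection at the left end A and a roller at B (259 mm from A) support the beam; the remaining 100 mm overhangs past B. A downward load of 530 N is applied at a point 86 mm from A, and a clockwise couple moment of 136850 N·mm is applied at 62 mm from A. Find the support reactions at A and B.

A_x = 0, A_y = -174.4 N, B_y = 704.4 N

Moments about A: B_y·259 − 530·86 − 136850 = 0 → B_y = 182430/259 = 704.363 ≈ 704.4 N.
ΣF_y = 0: A_y + 704.363 − 530 = 0 → A_y = -174.4 N.
ΣF_x = 0: no horizontal applied forces, so A_x = 0.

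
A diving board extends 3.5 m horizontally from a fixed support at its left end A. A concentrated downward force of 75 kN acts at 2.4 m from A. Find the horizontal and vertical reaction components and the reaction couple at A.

ΣF_x = 0: A_x = 0.
ΣF_y = 0: A_y − 75 = 0 → A_y = 75.00 kN.
ΣM about A: M_A − 75·2.4 = 0 → M_A = 180.0 kN·m.

A_x = 0, A_y = 75.00 kN, M_A = 180.0 kN·m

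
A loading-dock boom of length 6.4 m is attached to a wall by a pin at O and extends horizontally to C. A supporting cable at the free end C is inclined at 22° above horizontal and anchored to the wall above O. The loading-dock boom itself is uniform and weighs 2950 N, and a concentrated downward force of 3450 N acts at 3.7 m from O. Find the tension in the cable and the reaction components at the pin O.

ΣM about O: T·sin22°·6.4 − 2950·3.2 − 3450·3.7 = 0 → T = 22205/(6.4·0.374607) = 9261.79 ≈ 9262 N.
ΣF_x = 0: O_x − T·cos22° = 0 → O_x = 9261.79 × 0.927184 = 8587 N.
ΣF_y = 0: O_y + T·sin22° − 2950 − 3450 = 0 → O_y = 6400 − 9261.79 × 0.374607 = 2930 N.

T = 9262 N, O_x = 8587 N, O_y = 2930 N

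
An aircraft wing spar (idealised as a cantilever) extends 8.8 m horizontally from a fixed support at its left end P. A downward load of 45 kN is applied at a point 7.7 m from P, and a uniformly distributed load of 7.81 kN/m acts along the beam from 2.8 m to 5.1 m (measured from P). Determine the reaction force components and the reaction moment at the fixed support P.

P_x = 0, P_y = 62.96 kN, M_P = 417.5 kN·m

Resultant of the distributed load: 7.81 × 2.3 = 17.963 kN at 3.95 m from P.
ΣF_x = 0: P_x = 0.
ΣF_y = 0: P_y − 45 − 7.81·2.3 = 0 → P_y = 62.96 kN.
ΣM about P: M_P − 45·7.7 − (7.81·2.3)·3.95 = 0 → M_P = 417.5 kN·m.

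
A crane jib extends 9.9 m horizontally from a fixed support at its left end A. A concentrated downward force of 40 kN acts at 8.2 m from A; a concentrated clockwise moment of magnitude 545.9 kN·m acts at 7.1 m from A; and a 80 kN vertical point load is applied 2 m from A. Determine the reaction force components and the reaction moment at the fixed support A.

ΣF_x = 0: A_x = 0.
ΣF_y = 0: A_y − 40 − 80 = 0 → A_y = 120.0 kN.
ΣM about A: M_A − 40·8.2 − 545.9 − 80·2 = 0 → M_A = 1034 kN·m.

A_x = 0, A_y = 120.0 kN, M_A = 1034 kN·m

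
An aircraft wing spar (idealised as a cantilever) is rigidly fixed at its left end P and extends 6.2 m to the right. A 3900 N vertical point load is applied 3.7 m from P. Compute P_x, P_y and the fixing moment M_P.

ΣF_x = 0: P_x = 0.
ΣF_y = 0: P_y − 3900 = 0 → P_y = 3900 N.
ΣM about P: M_P − 3900·3.7 = 0 → M_P = 14430 N·m.

P_x = 0, P_y = 3900 N, M_P = 14430 N·m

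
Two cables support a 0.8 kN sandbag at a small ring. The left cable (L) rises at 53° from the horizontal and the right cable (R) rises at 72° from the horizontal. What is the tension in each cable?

ΣF_x = 0: −T_L·cos53° + T_R·cos72° = 0 → T_R = 1.94751·T_L.
ΣF_y = 0: T_L·sin53° + T_R·sin72° = 0.8.
Substitute: T_L·(0.798636 + 1.94751·0.951057) = 0.8 → T_L = 0.301792 ≈ 0.3018 kN.
Then T_R = 1.94751 × 0.301792 = 0.5877 kN.

T_L = 0.3018 kN, T_R = 0.5877 kN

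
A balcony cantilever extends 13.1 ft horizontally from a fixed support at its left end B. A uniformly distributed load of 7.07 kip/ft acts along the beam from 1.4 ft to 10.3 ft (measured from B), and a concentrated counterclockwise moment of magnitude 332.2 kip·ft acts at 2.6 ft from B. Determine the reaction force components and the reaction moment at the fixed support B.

B_x = 0, B_y = 62.92 kip, M_B = 35.90 kip·ft

Resultant of the distributed load: 7.07 × 8.9 = 62.923 kip at 5.85 ft from B.
ΣF_x = 0: B_x = 0.
ΣF_y = 0: B_y − 7.07·8.9 = 0 → B_y = 62.92 kip.
ΣM about B: M_B − (7.07·8.9)·5.85 + 332.2 = 0 → M_B = 35.90 kip·ft.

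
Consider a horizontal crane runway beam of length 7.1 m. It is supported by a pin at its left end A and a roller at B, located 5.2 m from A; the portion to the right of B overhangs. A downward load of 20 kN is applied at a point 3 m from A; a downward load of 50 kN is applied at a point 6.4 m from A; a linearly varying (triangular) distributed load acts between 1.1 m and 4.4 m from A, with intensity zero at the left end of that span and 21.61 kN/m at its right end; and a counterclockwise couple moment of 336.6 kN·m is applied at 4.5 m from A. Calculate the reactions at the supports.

A_x = 0, A_y = 74.68 kN, B_y = 30.97 kN

Resultant of the triangular load: ½ × 21.61 × 3.3 = 35.6565 kN, acting at 3.3 m from A (one-third of the span from the peak).
Moments about A: B_y·5.2 − 20·3 − 50·6.4 − (½·21.61·3.3)·3.3 + 336.6 = 0 → B_y = 161.06645/5.2 = 30.9743 ≈ 30.97 kN.
ΣF_y = 0: A_y + 30.9743 − 20 − 50 − ½·21.61·3.3 = 0 → A_y = 74.68 kN.
ΣF_x = 0: no horizontal applied forces, so A_x = 0.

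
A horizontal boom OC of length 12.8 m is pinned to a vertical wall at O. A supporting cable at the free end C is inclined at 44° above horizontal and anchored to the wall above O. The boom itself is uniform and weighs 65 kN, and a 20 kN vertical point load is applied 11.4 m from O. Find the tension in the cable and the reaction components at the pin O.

ΣM about O: T·sin44°·12.8 − 65·6.4 − 20·11.4 = 0 → T = 644/(12.8·0.694658) = 72.4277 ≈ 72.43 kN.
ΣF_x = 0: O_x − T·cos44° = 0 → O_x = 72.4277 × 0.71934 = 52.10 kN.
ΣF_y = 0: O_y + T·sin44° − 65 − 20 = 0 → O_y = 85 − 72.4277 × 0.694658 = 34.69 kN.

T = 72.43 kN, O_x = 52.10 kN, O_y = 34.69 kN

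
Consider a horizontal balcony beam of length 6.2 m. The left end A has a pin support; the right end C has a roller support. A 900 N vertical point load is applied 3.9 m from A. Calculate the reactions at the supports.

A_x = 0, A_y = 333.9 N, C_y = 566.1 N

ΣM about A: C_y·6.2 − 900·3.9 = 0 → C_y = 3510/6.2 = 566.129 ≈ 566.1 N.
ΣF_y = 0: A_y + 566.129 − 900 = 0 → A_y = 333.9 N.
ΣF_x = 0: no horizontal applied forces, so A_x = 0.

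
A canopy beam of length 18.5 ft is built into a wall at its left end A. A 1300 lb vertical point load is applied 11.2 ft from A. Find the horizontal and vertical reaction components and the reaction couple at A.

ΣF_x = 0: A_x = 0.
ΣF_y = 0: A_y − 1300 = 0 → A_y = 1300 lb.
ΣM about A: M_A − 1300·11.2 = 0 → M_A = 14560 lb·ft.

A_x = 0, A_y = 1300 lb, M_A = 14560 lb·ft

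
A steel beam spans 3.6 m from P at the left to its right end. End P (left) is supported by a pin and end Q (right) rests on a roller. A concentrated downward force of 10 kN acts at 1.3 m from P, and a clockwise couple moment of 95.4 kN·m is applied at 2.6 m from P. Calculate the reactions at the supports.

Moments about P: Q_y·3.6 − 10·1.3 − 95.4 = 0 → Q_y = 108.4/3.6 = 30.1111 ≈ 30.11 kN.
ΣF_y = 0: P_y + 30.1111 − 10 = 0 → P_y = -20.11 kN.
ΣF_x = 0: no horizontal applied forces, so P_x = 0.

P_x = 0, P_y = -20.11 kN, Q_y = 30.11 kN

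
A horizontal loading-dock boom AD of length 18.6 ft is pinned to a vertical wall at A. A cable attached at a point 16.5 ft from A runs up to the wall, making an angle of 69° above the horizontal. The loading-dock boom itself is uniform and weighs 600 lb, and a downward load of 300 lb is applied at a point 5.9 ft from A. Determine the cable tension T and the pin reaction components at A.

ΣM about A: T·sin69°·16.5 − 600·9.3 − 300·5.9 = 0 → T = 7350/(16.5·0.93358) = 477.147 ≈ 477.1 lb.
ΣF_x = 0: A_x − T·cos69° = 0 → A_x = 477.147 × 0.358368 = 171.0 lb.
ΣF_y = 0: A_y + T·sin69° − 600 − 300 = 0 → A_y = 900 − 477.147 × 0.93358 = 454.5 lb.

T = 477.1 lb, A_x = 171.0 lb, A_y = 454.5 lb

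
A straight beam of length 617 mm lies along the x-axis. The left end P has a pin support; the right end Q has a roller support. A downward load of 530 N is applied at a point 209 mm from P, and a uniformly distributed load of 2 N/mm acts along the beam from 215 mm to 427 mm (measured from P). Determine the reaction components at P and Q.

P_x = 0, P_y = 553.9 N, Q_y = 400.1 N

Resultant of the distributed load: 2 × 212 = 424 N at 321 mm from P.
Moments about P: Q_y·617 − 530·209 − (2·212)·321 = 0 → Q_y = 246874/617 = 400.12 ≈ 400.1 N.
ΣF_y = 0: P_y + 400.12 − 530 − 2·212 = 0 → P_y = 553.9 N.
ΣF_x = 0: no horizontal applied forces, so P_x = 0.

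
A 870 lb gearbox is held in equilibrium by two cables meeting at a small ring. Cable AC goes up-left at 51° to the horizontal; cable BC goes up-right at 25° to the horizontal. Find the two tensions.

T_AC = 812.6 lb, T_BC = 564.3 lb

ΣF_x = 0: −T_AC·cos51° + T_BC·cos25° = 0 → T_BC = 0.694378·T_AC.
ΣF_y = 0: T_AC·sin51° + T_BC·sin25° = 870.
Substitute: T_AC·(0.777146 + 0.694378·0.422618) = 870 → T_AC = 812.626 ≈ 812.6 lb.
Then T_BC = 0.694378 × 812.626 = 564.3 lb.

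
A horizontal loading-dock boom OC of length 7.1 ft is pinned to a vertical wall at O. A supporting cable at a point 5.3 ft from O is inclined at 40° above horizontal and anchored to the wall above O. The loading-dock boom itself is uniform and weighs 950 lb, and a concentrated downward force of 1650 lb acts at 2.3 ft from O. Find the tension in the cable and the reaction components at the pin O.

ΣM about O: T·sin40°·5.3 − 950·3.55 − 1650·2.3 = 0 → T = 7167.5/(5.3·0.642788) = 2103.9 ≈ 2104 lb.
ΣF_x = 0: O_x − T·cos40° = 0 → O_x = 2103.9 × 0.766044 = 1612 lb.
ΣF_y = 0: O_y + T·sin40° − 950 − 1650 = 0 → O_y = 2600 − 2103.9 × 0.642788 = 1248 lb.

T = 2104 lb, O_x = 1612 lb, O_y = 1248 lb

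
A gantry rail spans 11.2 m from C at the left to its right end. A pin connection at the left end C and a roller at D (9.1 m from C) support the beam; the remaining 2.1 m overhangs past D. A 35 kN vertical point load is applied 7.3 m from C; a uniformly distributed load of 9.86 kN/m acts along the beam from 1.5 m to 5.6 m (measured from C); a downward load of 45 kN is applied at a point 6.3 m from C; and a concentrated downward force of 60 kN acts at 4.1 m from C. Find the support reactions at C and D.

Resultant of the distributed load: 9.86 × 4.1 = 40.426 kN at 3.55 m from C.
ΣM about C: D_y·9.1 − 35·7.3 − (9.86·4.1)·3.55 − 45·6.3 − 60·4.1 = 0 → D_y = 928.5123/9.1 = 102.034 ≈ 102.0 kN.
ΣF_y = 0: C_y + 102.034 − 35 − 9.86·4.1 − 45 − 60 = 0 → C_y = 78.39 kN.
ΣF_x = 0: no horizontal applied forces, so C_x = 0.

C_x = 0, C_y = 78.39 kN, D_y = 102.0 kN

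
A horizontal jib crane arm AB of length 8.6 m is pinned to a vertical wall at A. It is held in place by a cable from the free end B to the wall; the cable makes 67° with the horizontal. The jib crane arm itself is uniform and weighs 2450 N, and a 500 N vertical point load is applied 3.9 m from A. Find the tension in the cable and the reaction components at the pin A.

T = 1577 N, A_x = 616.2 N, A_y = 1498 N

ΣM about A: T·sin67°·8.6 − 2450·4.3 − 500·3.9 = 0 → T = 12485/(8.6·0.920505) = 1577.12 ≈ 1577 N.
ΣF_x = 0: A_x − T·cos67° = 0 → A_x = 1577.12 × 0.390731 = 616.2 N.
ΣF_y = 0: A_y + T·sin67° − 2450 − 500 = 0 → A_y = 2950 − 1577.12 × 0.920505 = 1498 N.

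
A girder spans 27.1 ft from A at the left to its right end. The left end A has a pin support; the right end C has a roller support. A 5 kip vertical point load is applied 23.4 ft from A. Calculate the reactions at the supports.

ΣM about A: C_y·27.1 − 5·23.4 = 0 → C_y = 117/27.1 = 4.31734 ≈ 4.317 kip.
ΣF_y = 0: A_y + 4.31734 − 5 = 0 → A_y = 0.6827 kip.
ΣF_x = 0: no horizontal applied forces, so A_x = 0.

A_x = 0, A_y = 0.6827 kip, C_y = 4.317 kip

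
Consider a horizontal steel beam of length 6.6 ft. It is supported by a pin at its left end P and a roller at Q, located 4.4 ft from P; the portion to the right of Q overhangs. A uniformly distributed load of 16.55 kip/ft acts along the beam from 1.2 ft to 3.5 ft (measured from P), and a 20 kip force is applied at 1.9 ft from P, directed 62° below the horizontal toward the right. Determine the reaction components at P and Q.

P_x = -9.389 kip, P_y = 27.77 kip, Q_y = 27.96 kip

Resultant of the distributed load: 16.55 × 2.3 = 38.065 kip at 2.35 ft from P.
ΣM about P: Q_y·4.4 − (16.55·2.3)·2.35 − 20·sin62°·1.9 = 0 → Q_y = 123.005/4.4 = 27.9557 ≈ 27.96 kip.
ΣF_y = 0: P_y + 27.9557 − 16.55·2.3 − 20·sin62° = 0 → P_y = 27.77 kip.
ΣF_x = 0: P_x + 20·cos62° = 0 → P_x = -9.389 kip.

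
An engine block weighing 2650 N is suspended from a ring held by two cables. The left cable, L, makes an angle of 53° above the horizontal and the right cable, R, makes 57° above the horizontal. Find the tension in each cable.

ΣF_x = 0: −T_L·cos53° + T_R·cos57° = 0 → T_R = 1.10498·T_L.
ΣF_y = 0: T_L·sin53° + T_R·sin57° = 2650.
Substitute: T_L·(0.798636 + 1.10498·0.838671) = 2650 → T_L = 1535.92 ≈ 1536 N.
Then T_R = 1.10498 × 1535.92 = 1697 N.

T_L = 1536 N, T_R = 1697 N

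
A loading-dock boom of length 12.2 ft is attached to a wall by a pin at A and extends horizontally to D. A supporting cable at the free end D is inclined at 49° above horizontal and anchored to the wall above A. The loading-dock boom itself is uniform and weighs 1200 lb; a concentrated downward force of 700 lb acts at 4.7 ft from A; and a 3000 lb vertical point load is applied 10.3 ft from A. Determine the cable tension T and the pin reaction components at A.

T = 4508 lb, A_x = 2958 lb, A_y = 1498 lb

ΣM about A: T·sin49°·12.2 − 1200·6.1 − 700·4.7 − 3000·10.3 = 0 → T = 41510/(12.2·0.75471) = 4508.3 ≈ 4508 lb.
ΣF_x = 0: A_x − T·cos49° = 0 → A_x = 4508.3 × 0.656059 = 2958 lb.
ΣF_y = 0: A_y + T·sin49° − 1200 − 700 − 3000 = 0 → A_y = 4900 − 4508.3 × 0.75471 = 1498 lb.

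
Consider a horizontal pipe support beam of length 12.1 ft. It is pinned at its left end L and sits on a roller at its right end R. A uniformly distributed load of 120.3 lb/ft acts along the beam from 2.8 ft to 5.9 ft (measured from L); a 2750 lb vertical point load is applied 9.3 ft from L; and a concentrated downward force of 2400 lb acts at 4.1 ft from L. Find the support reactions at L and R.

Resultant of the distributed load: 120.3 × 3.1 = 372.93 lb at 4.35 ft from L.
Moments about L: R_y·12.1 − (120.3·3.1)·4.35 − 2750·9.3 − 2400·4.1 = 0 → R_y = 37037.2455/12.1 = 3060.93 ≈ 3061 lb.
ΣF_y = 0: L_y + 3060.93 − 120.3·3.1 − 2750 − 2400 = 0 → L_y = 2462 lb.
ΣF_x = 0: no horizontal applied forces, so L_x = 0.

L_x = 0, L_y = 2462 lb, R_y = 3061 lb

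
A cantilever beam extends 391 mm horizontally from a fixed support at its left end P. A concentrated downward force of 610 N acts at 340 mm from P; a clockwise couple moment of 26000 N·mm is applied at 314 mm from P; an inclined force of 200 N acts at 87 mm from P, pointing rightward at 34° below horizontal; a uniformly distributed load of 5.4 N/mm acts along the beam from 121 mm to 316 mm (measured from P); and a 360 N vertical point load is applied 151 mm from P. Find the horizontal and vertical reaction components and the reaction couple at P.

Resultant of the distributed load: 5.4 × 195 = 1053 N at 218.5 mm from P.
ΣF_x = 0: P_x + 200·cos34° = 0 → P_x = -165.8 N.
ΣF_y = 0: P_y − 610 − 200·sin34° − 5.4·195 − 360 = 0 → P_y = 2135 N.
ΣM about P: M_P − 610·340 − 26000 − 200·sin34°·87 − (5.4·195)·218.5 − 360·151 = 0 → M_P = 527600 N·mm.

P_x = -165.8 N, P_y = 2135 N, M_P = 527600 N·mm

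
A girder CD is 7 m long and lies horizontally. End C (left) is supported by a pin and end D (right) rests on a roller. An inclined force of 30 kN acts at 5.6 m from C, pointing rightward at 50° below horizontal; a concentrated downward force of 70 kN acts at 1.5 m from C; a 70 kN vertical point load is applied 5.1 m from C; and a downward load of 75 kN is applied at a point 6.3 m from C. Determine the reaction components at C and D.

C_x = -19.28 kN, C_y = 86.10 kN, D_y = 151.9 kN

ΣM about C: D_y·7 − 30·sin50°·5.6 − 70·1.5 − 70·5.1 − 75·6.3 = 0 → D_y = 1063.2/7 = 151.886 ≈ 151.9 kN.
ΣF_y = 0: C_y + 151.886 − 30·sin50° − 70 − 70 − 75 = 0 → C_y = 86.10 kN.
ΣF_x = 0: C_x + 30·cos50° = 0 → C_x = -19.28 kN.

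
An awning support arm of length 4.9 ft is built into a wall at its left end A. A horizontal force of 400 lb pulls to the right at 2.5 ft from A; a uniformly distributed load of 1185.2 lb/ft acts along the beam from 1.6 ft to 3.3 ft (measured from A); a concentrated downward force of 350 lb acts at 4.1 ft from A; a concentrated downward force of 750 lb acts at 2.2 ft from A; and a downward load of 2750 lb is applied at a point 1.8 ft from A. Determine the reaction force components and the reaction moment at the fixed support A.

A_x = -400.0 lb, A_y = 5865 lb, M_A = 12970 lb·ft

Resultant of the distributed load: 1185.2 × 1.7 = 2014.84 lb at 2.45 ft from A.
ΣF_x = 0: A_x + 400 = 0 → A_x = -400.0 lb.
ΣF_y = 0: A_y − 1185.2·1.7 − 350 − 750 − 2750 = 0 → A_y = 5865 lb.
ΣM about A: M_A − (1185.2·1.7)·2.45 − 350·4.1 − 750·2.2 − 2750·1.8 = 0 → M_A = 12970 lb·ft.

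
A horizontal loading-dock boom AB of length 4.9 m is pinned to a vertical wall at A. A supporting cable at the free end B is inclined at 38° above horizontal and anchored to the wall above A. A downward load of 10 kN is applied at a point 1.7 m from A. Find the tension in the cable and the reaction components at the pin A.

ΣM about A: T·sin38°·4.9 − 10·1.7 = 0 → T = 17/(4.9·0.615661) = 5.63522 ≈ 5.635 kN.
ΣF_x = 0: A_x − T·cos38° = 0 → A_x = 5.63522 × 0.788011 = 4.441 kN.
ΣF_y = 0: A_y + T·sin38° − 10 = 0 → A_y = 10 − 5.63522 × 0.615661 = 6.531 kN.

T = 5.635 kN, A_x = 4.441 kN, A_y = 6.531 kN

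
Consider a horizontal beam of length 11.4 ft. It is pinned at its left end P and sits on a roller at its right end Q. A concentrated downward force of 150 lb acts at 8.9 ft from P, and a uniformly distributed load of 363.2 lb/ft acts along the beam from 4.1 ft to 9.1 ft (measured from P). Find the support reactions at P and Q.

P_x = 0, P_y = 797.5 lb, Q_y = 1168 lb

Resultant of the distributed load: 363.2 × 5 = 1816 lb at 6.6 ft from P.
ΣM about P: Q_y·11.4 − 150·8.9 − (363.2·5)·6.6 = 0 → Q_y = 13320.6/11.4 = 1168.47 ≈ 1168 lb.
ΣF_y = 0: P_y + 1168.47 − 150 − 363.2·5 = 0 → P_y = 797.5 lb.
ΣF_x = 0: no horizontal applied forces, so P_x = 0.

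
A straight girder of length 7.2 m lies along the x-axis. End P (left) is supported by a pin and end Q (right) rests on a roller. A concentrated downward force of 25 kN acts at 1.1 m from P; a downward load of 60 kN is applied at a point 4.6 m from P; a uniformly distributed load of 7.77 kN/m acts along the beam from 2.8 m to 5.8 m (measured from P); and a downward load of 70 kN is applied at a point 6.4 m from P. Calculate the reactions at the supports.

P_x = 0, P_y = 60.01 kN, Q_y = 118.3 kN

Resultant of the distributed load: 7.77 × 3 = 23.31 kN at 4.3 m from P.
Taking moments about P: Q_y·7.2 − 25·1.1 − 60·4.6 − (7.77·3)·4.3 − 70·6.4 = 0 → Q_y = 851.733/7.2 = 118.296 ≈ 118.3 kN.
ΣF_y = 0: P_y + 118.296 − 25 − 60 − 7.77·3 − 70 = 0 → P_y = 60.01 kN.
ΣF_x = 0: no horizontal applied forces, so P_x = 0.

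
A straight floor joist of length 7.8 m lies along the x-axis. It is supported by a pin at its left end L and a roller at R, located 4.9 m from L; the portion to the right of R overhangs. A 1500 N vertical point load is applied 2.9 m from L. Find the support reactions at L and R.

L_x = 0, L_y = 612.2 N, R_y = 887.8 N

ΣM about L: R_y·4.9 − 1500·2.9 = 0 → R_y = 4350/4.9 = 887.755 ≈ 887.8 N.
ΣF_y = 0: L_y + 887.755 − 1500 = 0 → L_y = 612.2 N.
ΣF_x = 0: no horizontal applied forces, so L_x = 0.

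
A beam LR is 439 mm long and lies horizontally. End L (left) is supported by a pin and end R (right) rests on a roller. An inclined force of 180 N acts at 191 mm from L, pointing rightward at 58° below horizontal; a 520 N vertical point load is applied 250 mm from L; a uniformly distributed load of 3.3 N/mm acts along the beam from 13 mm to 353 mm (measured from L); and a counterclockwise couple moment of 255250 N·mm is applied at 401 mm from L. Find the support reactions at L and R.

L_x = -95.39 N, L_y = 1546 N, R_y = 248.8 N

Resultant of the distributed load: 3.3 × 340 = 1122 N at 183 mm from L.
Taking moments about L: R_y·439 − 180·sin58°·191 − 520·250 − (3.3·340)·183 + 255250 = 0 → R_y = 109232/439 = 248.82 ≈ 248.8 N.
ΣF_y = 0: L_y + 248.82 − 180·sin58° − 520 − 3.3·340 = 0 → L_y = 1546 N.
ΣF_x = 0: L_x + 180·cos58° = 0 → L_x = -95.39 N.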